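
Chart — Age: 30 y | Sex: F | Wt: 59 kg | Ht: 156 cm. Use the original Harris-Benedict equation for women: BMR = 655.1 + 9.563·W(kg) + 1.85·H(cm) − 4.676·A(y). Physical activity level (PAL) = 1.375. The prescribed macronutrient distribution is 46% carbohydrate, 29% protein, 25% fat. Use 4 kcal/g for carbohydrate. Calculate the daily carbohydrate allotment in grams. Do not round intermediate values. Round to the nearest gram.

216 g/day

Harris-Benedict: BMR = 655.1 + 9.563(59) + 1.85(156) − 4.676(30) = 1367.637 kcal/day.
TEE = 1367.637 × 1.375 = 1880.5009 kcal/day.
Carbohydrate energy = 46% × 1880.5009 = 865.0304 kcal.
Carbohydrate = 865.0304 ÷ 4 kcal/g = 216.2576 g.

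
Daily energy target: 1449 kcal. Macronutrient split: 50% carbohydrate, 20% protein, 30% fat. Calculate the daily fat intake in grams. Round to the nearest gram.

Fat energy = 30% × 1449 = 434.7 kcal.
At 9 kcal/g: 434.7 ÷ 9 = 48.3 g.

48 g/day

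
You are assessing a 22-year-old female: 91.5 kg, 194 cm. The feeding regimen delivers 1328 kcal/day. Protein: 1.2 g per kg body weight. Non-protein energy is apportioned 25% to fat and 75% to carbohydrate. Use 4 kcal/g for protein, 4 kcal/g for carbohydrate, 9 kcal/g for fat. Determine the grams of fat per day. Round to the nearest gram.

25 g/day

Protein = 1.2 × 91.5 = 109.8 g → 109.8 × 4 = 439.2 kcal.
Non-protein calories = 1328 − 439.2 = 888.8 kcal.
Fat: 25% × 888.8 = 222.2 kcal; carbohydrate: 666.6 kcal.
Fat: 222.2 kcal ÷ 9 kcal/g = 24.6889 g.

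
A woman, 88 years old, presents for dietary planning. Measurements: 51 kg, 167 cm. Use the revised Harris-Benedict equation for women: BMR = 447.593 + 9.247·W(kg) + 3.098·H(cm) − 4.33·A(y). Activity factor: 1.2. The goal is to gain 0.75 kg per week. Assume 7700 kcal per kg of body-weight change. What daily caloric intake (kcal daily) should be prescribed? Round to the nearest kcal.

Harris-Benedict: BMR = 447.593 + 9.247(51) + 3.098(167) − 4.33(88) = 1055.516 kcal/day.
TEE = 1055.516 × 1.2 = 1266.6192 kcal/day.
Required daily surplus = 0.75 × 7700 ÷ 7 = 825 kcal/day.
Target intake = 1266.6192 + 825 = 2091.6192 kcal/day.

2092 kcal daily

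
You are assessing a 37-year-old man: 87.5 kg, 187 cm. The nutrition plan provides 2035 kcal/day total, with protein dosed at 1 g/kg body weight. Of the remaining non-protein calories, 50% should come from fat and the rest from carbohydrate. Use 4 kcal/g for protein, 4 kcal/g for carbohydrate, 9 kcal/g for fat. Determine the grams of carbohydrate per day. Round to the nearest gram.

211 g/day

Protein = 1 × 87.5 = 87.5 g → 87.5 × 4 = 350 kcal.
Non-protein calories = 2035 − 350 = 1685 kcal.
Fat: 50% × 1685 = 842.5 kcal; carbohydrate: 842.5 kcal.
Carbohydrate: 842.5 kcal ÷ 4 kcal/g = 210.625 g.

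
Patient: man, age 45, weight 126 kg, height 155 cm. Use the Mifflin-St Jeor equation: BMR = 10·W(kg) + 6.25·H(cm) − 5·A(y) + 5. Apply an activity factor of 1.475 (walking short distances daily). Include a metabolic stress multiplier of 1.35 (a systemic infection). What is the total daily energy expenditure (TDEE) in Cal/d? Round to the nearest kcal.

4000 Cal/d

Mifflin-St Jeor (male): BMR = 10(126) + 6.25(155) − 5(45) + 5 = 1260 + 968.75 − 225 + 5 = 2008.75 kcal/day.
TEE = BMR × activity factor = 2008.75 × 1.475 = 2962.9063 kcal/day.
Apply stress factor: 2962.9063 × 1.35 = 3999.9234 kcal/day.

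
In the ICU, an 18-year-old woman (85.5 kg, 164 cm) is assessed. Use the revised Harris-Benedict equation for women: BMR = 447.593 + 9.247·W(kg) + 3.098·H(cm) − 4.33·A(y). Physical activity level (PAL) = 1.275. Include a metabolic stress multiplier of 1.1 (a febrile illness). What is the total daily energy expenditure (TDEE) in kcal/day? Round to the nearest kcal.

Harris-Benedict: BMR = 447.593 + 9.247(85.5) + 3.098(164) − 4.33(18) = 1668.3435 kcal/day.
TEE = BMR × activity factor = 1668.3435 × 1.275 = 2127.138 kcal/day.
Apply stress factor: 2127.138 × 1.1 = 2339.8518 kcal/day.

2340 kcal/day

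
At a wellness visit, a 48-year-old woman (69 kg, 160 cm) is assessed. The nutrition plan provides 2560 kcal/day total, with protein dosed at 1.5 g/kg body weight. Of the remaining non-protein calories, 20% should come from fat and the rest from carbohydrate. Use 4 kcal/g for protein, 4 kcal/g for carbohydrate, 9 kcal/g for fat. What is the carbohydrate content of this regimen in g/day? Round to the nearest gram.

429 g/day

Protein = 1.5 × 69 = 103.5 g → 103.5 × 4 = 414 kcal.
Non-protein calories = 2560 − 414 = 2146 kcal.
Fat: 20% × 2146 = 429.2 kcal; carbohydrate: 1716.8 kcal.
Carbohydrate: 1716.8 kcal ÷ 4 kcal/g = 429.2 g.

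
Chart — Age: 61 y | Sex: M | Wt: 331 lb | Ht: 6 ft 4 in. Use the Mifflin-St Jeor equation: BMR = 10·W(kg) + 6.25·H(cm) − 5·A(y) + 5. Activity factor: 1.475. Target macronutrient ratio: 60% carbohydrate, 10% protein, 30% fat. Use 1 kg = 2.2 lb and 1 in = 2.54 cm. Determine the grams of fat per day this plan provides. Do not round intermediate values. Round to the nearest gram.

Convert to metric: weight = 331 ÷ 2.2 = 150.4545 kg; height = (6×12 + 4) × 2.54 = 76 × 2.54 = 193.04 cm.
Mifflin-St Jeor (male): BMR = 10(150.4545) + 6.25(193.04) − 5(61) + 5 = 1504.5455 + 1206.5 − 305 + 5 = 2411.0455 kcal/day.
TEE = 2411.0455 × 1.475 = 3556.292 kcal/day.
Fat energy = 30% × 3556.292 = 1066.8876 kcal.
Fat = 1066.8876 ÷ 9 kcal/g = 118.5431 g.

119 g/day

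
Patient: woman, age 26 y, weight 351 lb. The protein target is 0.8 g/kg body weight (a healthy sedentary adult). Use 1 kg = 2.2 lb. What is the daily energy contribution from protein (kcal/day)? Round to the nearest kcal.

Weight in kg = 351 ÷ 2.2 = 159.5455 kg.
Protein = 0.8 g/kg × 159.5455 kg = 127.6364 g/day.
Protein energy = 127.6364 g × 4 kcal/g = 510.5455 kcal/day.

511 kcal/day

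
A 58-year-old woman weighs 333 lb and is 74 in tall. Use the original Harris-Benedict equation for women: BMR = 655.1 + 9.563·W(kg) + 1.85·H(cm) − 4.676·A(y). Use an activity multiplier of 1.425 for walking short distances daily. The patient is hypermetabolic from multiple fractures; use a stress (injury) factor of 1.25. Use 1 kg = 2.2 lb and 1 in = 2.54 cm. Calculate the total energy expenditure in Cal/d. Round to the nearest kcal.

Convert to metric: weight = 333 ÷ 2.2 = 151.3636 kg; height = 74 × 2.54 = 187.96 cm.
Harris-Benedict: BMR = 655.1 + 9.563(151.3636) + 1.85(187.96) − 4.676(58) = 2179.1085 kcal/day.
TEE = BMR × activity factor = 2179.1085 × 1.425 = 3105.2295 kcal/day.
Apply stress factor: 3105.2295 × 1.25 = 3881.5369 kcal/day.

3882 Cal/d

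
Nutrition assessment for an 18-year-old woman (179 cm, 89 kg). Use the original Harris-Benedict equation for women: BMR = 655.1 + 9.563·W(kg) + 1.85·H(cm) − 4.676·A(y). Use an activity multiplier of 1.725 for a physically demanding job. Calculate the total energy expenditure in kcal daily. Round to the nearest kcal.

Harris-Benedict: BMR = 655.1 + 9.563(89) + 1.85(179) − 4.676(18) = 1753.189 kcal/day.
TEE = BMR × activity factor = 1753.189 × 1.725 = 3024.251 kcal/day.

3024 kcal daily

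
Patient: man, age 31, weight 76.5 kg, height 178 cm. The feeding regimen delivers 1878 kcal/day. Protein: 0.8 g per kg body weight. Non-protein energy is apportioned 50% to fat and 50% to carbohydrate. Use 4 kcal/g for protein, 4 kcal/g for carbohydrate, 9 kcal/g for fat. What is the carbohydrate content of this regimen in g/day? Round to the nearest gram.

Protein = 0.8 × 76.5 = 61.2 g → 61.2 × 4 = 244.8 kcal.
Non-protein calories = 1878 − 244.8 = 1633.2 kcal.
Fat: 50% × 1633.2 = 816.6 kcal; carbohydrate: 816.6 kcal.
Carbohydrate: 816.6 kcal ÷ 4 kcal/g = 204.15 g.

204 g/day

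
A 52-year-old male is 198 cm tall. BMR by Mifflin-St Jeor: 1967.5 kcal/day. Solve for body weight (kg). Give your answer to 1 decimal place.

98.5 kg

1967.5 = 10·W + 6.25(198) − 5(52) + 5
10·W = 1967.5 − 982.5 = 985, so W = 98.5 kg.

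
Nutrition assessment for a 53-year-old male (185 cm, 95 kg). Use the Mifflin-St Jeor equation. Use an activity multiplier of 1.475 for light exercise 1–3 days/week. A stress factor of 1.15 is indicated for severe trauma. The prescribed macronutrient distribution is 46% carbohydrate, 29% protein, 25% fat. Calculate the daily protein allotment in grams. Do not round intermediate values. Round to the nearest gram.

227 g/day

Mifflin-St Jeor (male): BMR = 10(95) + 6.25(185) − 5(53) + 5 = 950 + 1156.25 − 265 + 5 = 1846.25 kcal/day.
TEE = 1846.25 × 1.475 = 2723.2188 kcal/day.
With stress factor 1.15: 2723.2188 × 1.15 = 3131.7016 kcal/day.
Protein energy = 29% × 3131.7016 = 908.1935 kcal.
Protein = 908.1935 ÷ 4 kcal/g = 227.0484 g.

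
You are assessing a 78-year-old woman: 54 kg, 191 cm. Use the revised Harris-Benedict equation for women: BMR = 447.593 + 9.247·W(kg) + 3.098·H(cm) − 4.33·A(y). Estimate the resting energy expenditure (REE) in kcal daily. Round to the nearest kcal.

Harris-Benedict: BMR = 447.593 + 9.247(54) + 3.098(191) − 4.33(78) = 1200.909 kcal/day.

1201 kcal daily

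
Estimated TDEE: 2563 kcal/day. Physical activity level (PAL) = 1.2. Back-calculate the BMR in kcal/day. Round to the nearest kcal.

2136 kcal/day

BMR = TEE ÷ activity factor = 2563 ÷ 1.2 = 2135.8333 kcal/day.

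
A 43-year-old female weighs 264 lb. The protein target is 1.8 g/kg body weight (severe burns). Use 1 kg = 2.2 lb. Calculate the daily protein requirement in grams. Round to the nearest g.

216 g/day

Weight in kg = 264 ÷ 2.2 = 120 kg.
Protein = 1.8 g/kg × 120 kg = 216 g/day.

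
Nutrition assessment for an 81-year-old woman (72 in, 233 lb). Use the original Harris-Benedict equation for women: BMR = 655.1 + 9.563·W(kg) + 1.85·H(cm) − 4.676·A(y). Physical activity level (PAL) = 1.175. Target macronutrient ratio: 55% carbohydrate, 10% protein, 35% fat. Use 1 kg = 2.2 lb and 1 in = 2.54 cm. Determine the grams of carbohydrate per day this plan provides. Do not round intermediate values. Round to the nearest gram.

Convert to metric: weight = 233 ÷ 2.2 = 105.9091 kg; height = 72 × 2.54 = 182.88 cm.
Harris-Benedict: BMR = 655.1 + 9.563(105.9091) + 1.85(182.88) − 4.676(81) = 1627.4806 kcal/day.
TEE = 1627.4806 × 1.175 = 1912.2897 kcal/day.
Carbohydrate energy = 55% × 1912.2897 = 1051.7594 kcal.
Carbohydrate = 1051.7594 ÷ 4 kcal/g = 262.9398 g.

263 g/day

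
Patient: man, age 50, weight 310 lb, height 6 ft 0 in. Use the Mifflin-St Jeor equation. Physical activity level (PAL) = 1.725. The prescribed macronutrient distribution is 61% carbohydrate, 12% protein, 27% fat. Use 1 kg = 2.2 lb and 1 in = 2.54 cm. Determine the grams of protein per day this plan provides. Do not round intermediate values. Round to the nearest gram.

Convert to metric: weight = 310 ÷ 2.2 = 140.9091 kg; height = (6×12 + 0) × 2.54 = 72 × 2.54 = 182.88 cm.
Mifflin-St Jeor (male): BMR = 10(140.9091) + 6.25(182.88) − 5(50) + 5 = 1409.0909 + 1143 − 250 + 5 = 2307.0909 kcal/day.
TEE = 2307.0909 × 1.725 = 3979.7318 kcal/day.
Protein energy = 12% × 3979.7318 = 477.5678 kcal.
Protein = 477.5678 ÷ 4 kcal/g = 119.392 g.

119 g/day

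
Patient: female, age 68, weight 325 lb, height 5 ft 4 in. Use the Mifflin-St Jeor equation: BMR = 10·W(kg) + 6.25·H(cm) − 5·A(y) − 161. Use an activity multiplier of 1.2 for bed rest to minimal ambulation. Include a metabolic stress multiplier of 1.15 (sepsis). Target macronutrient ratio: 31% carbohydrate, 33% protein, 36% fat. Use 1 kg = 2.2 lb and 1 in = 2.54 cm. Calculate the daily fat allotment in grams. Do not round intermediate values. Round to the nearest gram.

110 g/day

Convert to metric: weight = 325 ÷ 2.2 = 147.7273 kg; height = (5×12 + 4) × 2.54 = 64 × 2.54 = 162.56 cm.
Mifflin-St Jeor (female): BMR = 10(147.7273) + 6.25(162.56) − 5(68) − 161 = 1477.2727 + 1016 − 340 − 161 = 1992.2727 kcal/day.
TEE = 1992.2727 × 1.2 = 2390.7273 kcal/day.
With stress factor 1.15: 2390.7273 × 1.15 = 2749.3364 kcal/day.
Fat energy = 36% × 2749.3364 = 989.7611 kcal.
Fat = 989.7611 ÷ 9 kcal/g = 109.9735 g.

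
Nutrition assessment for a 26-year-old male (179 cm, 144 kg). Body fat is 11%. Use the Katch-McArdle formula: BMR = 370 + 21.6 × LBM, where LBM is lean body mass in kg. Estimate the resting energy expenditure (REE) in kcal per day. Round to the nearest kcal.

LBM = 144 × (1 − 0.11) = 128.16 kg. Katch-McArdle: BMR = 370 + 21.6 × 128.16 = 3138.256 kcal/day.

3138 kcal per day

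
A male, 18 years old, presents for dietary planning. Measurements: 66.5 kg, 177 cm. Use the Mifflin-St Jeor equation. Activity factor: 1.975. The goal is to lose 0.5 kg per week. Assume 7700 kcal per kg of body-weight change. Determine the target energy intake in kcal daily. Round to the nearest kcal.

Mifflin-St Jeor (male): BMR = 10(66.5) + 6.25(177) − 5(18) + 5 = 665 + 1106.25 − 90 + 5 = 1686.25 kcal/day.
TEE = 1686.25 × 1.975 = 3330.3438 kcal/day.
Required daily deficit = 0.5 × 7700 ÷ 7 = 550 kcal/day.
Target intake = 3330.3438 − 550 = 2780.3438 kcal/day.

2780 kcal daily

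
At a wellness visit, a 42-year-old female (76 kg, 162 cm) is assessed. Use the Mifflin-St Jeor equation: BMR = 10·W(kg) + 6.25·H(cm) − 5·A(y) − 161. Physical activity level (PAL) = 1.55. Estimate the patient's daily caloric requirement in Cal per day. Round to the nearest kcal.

2172 Cal per day

Mifflin-St Jeor (female): BMR = 10(76) + 6.25(162) − 5(42) − 161 = 760 + 1012.5 − 210 − 161 = 1401.5 kcal/day.
TEE = BMR × activity factor = 1401.5 × 1.55 = 2172.325 kcal/day.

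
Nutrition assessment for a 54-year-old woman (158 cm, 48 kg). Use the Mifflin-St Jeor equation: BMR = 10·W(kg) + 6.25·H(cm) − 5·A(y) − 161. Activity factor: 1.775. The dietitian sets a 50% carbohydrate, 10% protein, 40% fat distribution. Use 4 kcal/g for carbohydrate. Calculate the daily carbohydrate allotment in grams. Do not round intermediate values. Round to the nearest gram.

Mifflin-St Jeor (female): BMR = 10(48) + 6.25(158) − 5(54) − 161 = 480 + 987.5 − 270 − 161 = 1036.5 kcal/day.
TEE = 1036.5 × 1.775 = 1839.7875 kcal/day.
Carbohydrate energy = 50% × 1839.7875 = 919.8938 kcal.
Carbohydrate = 919.8938 ÷ 4 kcal/g = 229.9734 g.

230 g/day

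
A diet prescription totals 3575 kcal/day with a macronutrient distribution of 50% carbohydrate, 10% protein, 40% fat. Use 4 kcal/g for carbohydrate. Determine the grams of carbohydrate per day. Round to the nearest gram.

447 g/day

Carbohydrate energy = 50% × 3575 = 1787.5 kcal.
At 4 kcal/g: 1787.5 ÷ 4 = 446.875 g.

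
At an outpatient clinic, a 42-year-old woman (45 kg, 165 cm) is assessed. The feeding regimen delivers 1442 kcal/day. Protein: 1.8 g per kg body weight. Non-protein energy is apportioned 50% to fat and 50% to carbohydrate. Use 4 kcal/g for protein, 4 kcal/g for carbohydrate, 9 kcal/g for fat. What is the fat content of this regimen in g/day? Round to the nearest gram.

62 g/day

Protein = 1.8 × 45 = 81 g → 81 × 4 = 324 kcal.
Non-protein calories = 1442 − 324 = 1118 kcal.
Fat: 50% × 1118 = 559 kcal; carbohydrate: 559 kcal.
Fat: 559 kcal ÷ 9 kcal/g = 62.1111 g.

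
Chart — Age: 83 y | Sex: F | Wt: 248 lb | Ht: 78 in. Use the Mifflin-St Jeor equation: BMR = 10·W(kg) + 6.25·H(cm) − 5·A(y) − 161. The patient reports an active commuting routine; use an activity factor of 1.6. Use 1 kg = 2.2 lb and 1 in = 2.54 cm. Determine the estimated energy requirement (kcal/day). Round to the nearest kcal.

2863 kcal/day

Convert to metric: weight = 248 ÷ 2.2 = 112.7273 kg; height = 78 × 2.54 = 198.12 cm.
Mifflin-St Jeor (female): BMR = 10(112.7273) + 6.25(198.12) − 5(83) − 161 = 1127.2727 + 1238.25 − 415 − 161 = 1789.5227 kcal/day.
TEE = BMR × activity factor = 1789.5227 × 1.6 = 2863.2364 kcal/day.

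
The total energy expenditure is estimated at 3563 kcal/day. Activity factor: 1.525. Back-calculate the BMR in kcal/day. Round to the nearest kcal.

BMR = TEE ÷ activity factor = 3563 ÷ 1.525 = 2336.3934 kcal/day.

2336 kcal/day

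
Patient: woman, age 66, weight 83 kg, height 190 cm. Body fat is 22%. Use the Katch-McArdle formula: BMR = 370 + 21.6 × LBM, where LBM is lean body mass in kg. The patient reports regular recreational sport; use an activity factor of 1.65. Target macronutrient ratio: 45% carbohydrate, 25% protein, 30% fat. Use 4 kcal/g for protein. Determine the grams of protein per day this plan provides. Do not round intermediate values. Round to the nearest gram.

LBM = 83 × (1 − 0.22) = 64.74 kg. Katch-McArdle: BMR = 370 + 21.6 × 64.74 = 1768.384 kcal/day.
TEE = 1768.384 × 1.65 = 2917.8336 kcal/day.
Protein energy = 25% × 2917.8336 = 729.4584 kcal.
Protein = 729.4584 ÷ 4 kcal/g = 182.3646 g.

182 g/day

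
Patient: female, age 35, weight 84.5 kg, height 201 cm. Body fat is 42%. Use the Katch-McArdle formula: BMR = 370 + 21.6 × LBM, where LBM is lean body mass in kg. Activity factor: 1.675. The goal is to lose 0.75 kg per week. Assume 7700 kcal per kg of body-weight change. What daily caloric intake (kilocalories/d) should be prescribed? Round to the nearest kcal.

1568 kilocalories/d

LBM = 84.5 × (1 − 0.42) = 49.01 kg. Katch-McArdle: BMR = 370 + 21.6 × 49.01 = 1428.616 kcal/day.
TEE = 1428.616 × 1.675 = 2392.9318 kcal/day.
Required daily deficit = 0.75 × 7700 ÷ 7 = 825 kcal/day.
Target intake = 2392.9318 − 825 = 1567.9318 kcal/day.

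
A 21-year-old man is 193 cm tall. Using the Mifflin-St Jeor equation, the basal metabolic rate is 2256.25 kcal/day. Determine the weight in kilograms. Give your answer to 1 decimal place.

115.0 kg

2256.25 = 10·W + 6.25(193) − 5(21) + 5
10·W = 2256.25 − 1106.25 = 1150, so W = 115 kg.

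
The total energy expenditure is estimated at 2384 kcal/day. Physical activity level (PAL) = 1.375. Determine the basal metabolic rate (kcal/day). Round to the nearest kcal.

1734 kcal/day

BMR = TEE ÷ activity factor = 2384 ÷ 1.375 = 1733.8182 kcal/day.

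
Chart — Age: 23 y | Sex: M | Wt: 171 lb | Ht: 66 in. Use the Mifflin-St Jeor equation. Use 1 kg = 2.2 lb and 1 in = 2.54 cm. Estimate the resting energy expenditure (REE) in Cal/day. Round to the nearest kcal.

1715 Cal/day

Convert to metric: weight = 171 ÷ 2.2 = 77.7273 kg; height = 66 × 2.54 = 167.64 cm.
Mifflin-St Jeor (male): BMR = 10(77.7273) + 6.25(167.64) − 5(23) + 5 = 777.2727 + 1047.75 − 115 + 5 = 1715.0227 kcal/day.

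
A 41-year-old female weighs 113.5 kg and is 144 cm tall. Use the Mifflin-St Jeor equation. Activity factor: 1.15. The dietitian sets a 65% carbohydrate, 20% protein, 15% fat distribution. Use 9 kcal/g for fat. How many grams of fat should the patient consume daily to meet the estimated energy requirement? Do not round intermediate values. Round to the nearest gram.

Mifflin-St Jeor (female): BMR = 10(113.5) + 6.25(144) − 5(41) − 161 = 1135 + 900 − 205 − 161 = 1669 kcal/day.
TEE = 1669 × 1.15 = 1919.35 kcal/day.
Fat energy = 15% × 1919.35 = 287.9025 kcal.
Fat = 287.9025 ÷ 9 kcal/g = 31.9892 g.

32 g/day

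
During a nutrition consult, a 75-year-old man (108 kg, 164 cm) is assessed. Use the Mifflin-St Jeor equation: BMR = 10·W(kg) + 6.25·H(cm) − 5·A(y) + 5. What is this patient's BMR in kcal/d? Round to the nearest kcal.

1735 kcal/d

Mifflin-St Jeor (male): BMR = 10(108) + 6.25(164) − 5(75) + 5 = 1080 + 1025 − 375 + 5 = 1735 kcal/day.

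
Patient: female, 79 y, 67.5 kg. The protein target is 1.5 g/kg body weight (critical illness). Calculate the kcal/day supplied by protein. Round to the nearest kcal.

Protein = 1.5 g/kg × 67.5 kg = 101.25 g/day.
Protein energy = 101.25 g × 4 kcal/g = 405 kcal/day.

405 kcal/day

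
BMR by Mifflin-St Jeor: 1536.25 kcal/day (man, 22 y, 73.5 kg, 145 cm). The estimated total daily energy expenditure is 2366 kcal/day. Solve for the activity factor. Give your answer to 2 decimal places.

Activity factor = TEE ÷ BMR = 2366 ÷ 1536.25 = 1.54.

1.54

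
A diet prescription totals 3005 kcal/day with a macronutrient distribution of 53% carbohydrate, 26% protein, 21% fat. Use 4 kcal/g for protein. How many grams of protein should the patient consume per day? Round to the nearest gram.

Protein energy = 26% × 3005 = 781.3 kcal.
At 4 kcal/g: 781.3 ÷ 4 = 195.325 g.

195 g/day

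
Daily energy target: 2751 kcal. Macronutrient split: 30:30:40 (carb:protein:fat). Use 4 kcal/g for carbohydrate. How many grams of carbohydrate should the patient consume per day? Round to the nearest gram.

Carbohydrate energy = 30% × 2751 = 825.3 kcal.
At 4 kcal/g: 825.3 ÷ 4 = 206.325 g.

206 g/day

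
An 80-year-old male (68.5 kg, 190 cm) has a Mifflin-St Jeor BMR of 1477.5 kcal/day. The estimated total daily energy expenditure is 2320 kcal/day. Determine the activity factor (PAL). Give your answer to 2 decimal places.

Activity factor = TEE ÷ BMR = 2320 ÷ 1477.5 = 1.57.

1.57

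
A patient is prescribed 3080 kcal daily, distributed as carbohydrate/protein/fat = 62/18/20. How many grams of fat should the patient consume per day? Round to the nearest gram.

68 g/day

Fat energy = 20% × 3080 = 616 kcal.
At 9 kcal/g: 616 ÷ 9 = 68.4444 g.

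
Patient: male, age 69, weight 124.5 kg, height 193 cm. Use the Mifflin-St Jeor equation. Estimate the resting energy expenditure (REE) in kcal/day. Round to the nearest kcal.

Mifflin-St Jeor (male): BMR = 10(124.5) + 6.25(193) − 5(69) + 5 = 1245 + 1206.25 − 345 + 5 = 2111.25 kcal/day.

2111 kcal/day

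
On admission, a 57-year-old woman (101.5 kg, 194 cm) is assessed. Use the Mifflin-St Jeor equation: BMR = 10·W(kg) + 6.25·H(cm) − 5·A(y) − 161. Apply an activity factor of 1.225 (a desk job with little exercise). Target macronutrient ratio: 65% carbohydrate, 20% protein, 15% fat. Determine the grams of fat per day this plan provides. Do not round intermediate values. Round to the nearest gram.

36 g/day

Mifflin-St Jeor (female): BMR = 10(101.5) + 6.25(194) − 5(57) − 161 = 1015 + 1212.5 − 285 − 161 = 1781.5 kcal/day.
TEE = 1781.5 × 1.225 = 2182.3375 kcal/day.
Fat energy = 15% × 2182.3375 = 327.3506 kcal.
Fat = 327.3506 ÷ 9 kcal/g = 36.3723 g.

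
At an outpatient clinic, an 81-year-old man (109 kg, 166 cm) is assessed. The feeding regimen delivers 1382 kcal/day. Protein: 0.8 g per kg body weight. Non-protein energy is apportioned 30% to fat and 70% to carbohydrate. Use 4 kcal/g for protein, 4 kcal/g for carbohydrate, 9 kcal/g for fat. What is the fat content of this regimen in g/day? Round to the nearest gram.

Protein = 0.8 × 109 = 87.2 g → 87.2 × 4 = 348.8 kcal.
Non-protein calories = 1382 − 348.8 = 1033.2 kcal.
Fat: 30% × 1033.2 = 309.96 kcal; carbohydrate: 723.24 kcal.
Fat: 309.96 kcal ÷ 9 kcal/g = 34.44 g.

34 g/day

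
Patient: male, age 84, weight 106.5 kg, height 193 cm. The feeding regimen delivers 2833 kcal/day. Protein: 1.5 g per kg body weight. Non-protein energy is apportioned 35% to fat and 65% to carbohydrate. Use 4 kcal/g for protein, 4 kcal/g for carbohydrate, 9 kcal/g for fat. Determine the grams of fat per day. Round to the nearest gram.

85 g/day

Protein = 1.5 × 106.5 = 159.75 g → 159.75 × 4 = 639 kcal.
Non-protein calories = 2833 − 639 = 2194 kcal.
Fat: 35% × 2194 = 767.9 kcal; carbohydrate: 1426.1 kcal.
Fat: 767.9 kcal ÷ 9 kcal/g = 85.3222 g.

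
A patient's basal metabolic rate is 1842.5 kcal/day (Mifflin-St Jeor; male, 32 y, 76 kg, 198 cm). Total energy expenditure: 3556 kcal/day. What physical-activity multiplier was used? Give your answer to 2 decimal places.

1.93

Activity factor = TEE ÷ BMR = 3556 ÷ 1842.5 = 1.93.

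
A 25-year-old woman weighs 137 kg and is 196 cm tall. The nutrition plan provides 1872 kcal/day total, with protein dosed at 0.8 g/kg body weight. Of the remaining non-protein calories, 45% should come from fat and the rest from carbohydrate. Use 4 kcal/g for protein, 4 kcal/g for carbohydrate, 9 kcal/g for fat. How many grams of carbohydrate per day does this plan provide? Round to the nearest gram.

197 g/day

Protein = 0.8 × 137 = 109.6 g → 109.6 × 4 = 438.4 kcal.
Non-protein calories = 1872 − 438.4 = 1433.6 kcal.
Fat: 45% × 1433.6 = 645.12 kcal; carbohydrate: 788.48 kcal.
Carbohydrate: 788.48 kcal ÷ 4 kcal/g = 197.12 g.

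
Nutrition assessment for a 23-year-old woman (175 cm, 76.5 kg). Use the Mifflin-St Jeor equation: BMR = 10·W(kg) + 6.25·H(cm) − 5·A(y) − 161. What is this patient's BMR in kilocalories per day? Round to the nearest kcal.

1583 kilocalories per day

Mifflin-St Jeor (female): BMR = 10(76.5) + 6.25(175) − 5(23) − 161 = 765 + 1093.75 − 115 − 161 = 1582.75 kcal/day.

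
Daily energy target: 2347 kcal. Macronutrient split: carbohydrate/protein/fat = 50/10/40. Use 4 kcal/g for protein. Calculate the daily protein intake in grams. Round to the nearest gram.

Protein energy = 10% × 2347 = 234.7 kcal.
At 4 kcal/g: 234.7 ÷ 4 = 58.675 g.

59 g/day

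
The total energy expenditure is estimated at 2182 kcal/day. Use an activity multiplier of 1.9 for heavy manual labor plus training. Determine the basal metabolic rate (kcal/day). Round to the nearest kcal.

1148 kcal/day

BMR = TEE ÷ activity factor = 2182 ÷ 1.9 = 1148.4211 kcal/day.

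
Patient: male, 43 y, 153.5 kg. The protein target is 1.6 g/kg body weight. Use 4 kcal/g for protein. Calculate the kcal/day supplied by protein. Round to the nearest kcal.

982 kcal/day

Protein = 1.6 g/kg × 153.5 kg = 245.6 g/day.
Protein energy = 245.6 g × 4 kcal/g = 982.4 kcal/day.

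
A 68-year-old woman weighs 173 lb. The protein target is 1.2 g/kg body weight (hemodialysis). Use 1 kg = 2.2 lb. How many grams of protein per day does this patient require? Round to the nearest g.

Weight in kg = 173 ÷ 2.2 = 78.6364 kg.
Protein = 1.2 g/kg × 78.6364 kg = 94.3636 g/day.

94 g/day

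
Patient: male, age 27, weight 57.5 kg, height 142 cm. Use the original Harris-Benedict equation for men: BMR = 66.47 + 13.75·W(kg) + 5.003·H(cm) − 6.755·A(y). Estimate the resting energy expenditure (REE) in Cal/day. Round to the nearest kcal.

1385 Cal/day

Harris-Benedict: BMR = 66.47 + 13.75(57.5) + 5.003(142) − 6.755(27) = 1385.136 kcal/day.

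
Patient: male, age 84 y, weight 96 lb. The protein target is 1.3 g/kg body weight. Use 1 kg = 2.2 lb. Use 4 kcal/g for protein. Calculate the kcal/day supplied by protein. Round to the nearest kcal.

227 kcal/day

Weight in kg = 96 ÷ 2.2 = 43.6364 kg.
Protein = 1.3 g/kg × 43.6364 kg = 56.7273 g/day.
Protein energy = 56.7273 g × 4 kcal/g = 226.9091 kcal/day.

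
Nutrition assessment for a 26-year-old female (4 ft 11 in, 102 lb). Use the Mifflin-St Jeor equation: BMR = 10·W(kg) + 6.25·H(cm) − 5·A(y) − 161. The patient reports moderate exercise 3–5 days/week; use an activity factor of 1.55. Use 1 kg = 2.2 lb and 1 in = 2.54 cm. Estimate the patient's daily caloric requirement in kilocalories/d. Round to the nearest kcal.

1719 kilocalories/d

Convert to metric: weight = 102 ÷ 2.2 = 46.3636 kg; height = (4×12 + 11) × 2.54 = 59 × 2.54 = 149.86 cm.
Mifflin-St Jeor (female): BMR = 10(46.3636) + 6.25(149.86) − 5(26) − 161 = 463.6364 + 936.625 − 130 − 161 = 1109.2614 kcal/day.
TEE = BMR × activity factor = 1109.2614 × 1.55 = 1719.3551 kcal/day.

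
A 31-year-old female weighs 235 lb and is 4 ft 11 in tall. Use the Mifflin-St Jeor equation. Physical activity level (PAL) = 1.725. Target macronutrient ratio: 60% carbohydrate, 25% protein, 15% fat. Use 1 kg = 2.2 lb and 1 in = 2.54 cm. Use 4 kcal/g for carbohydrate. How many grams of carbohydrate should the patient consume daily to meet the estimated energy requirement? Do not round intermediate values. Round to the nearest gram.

437 g/day

Convert to metric: weight = 235 ÷ 2.2 = 106.8182 kg; height = (4×12 + 11) × 2.54 = 59 × 2.54 = 149.86 cm.
Mifflin-St Jeor (female): BMR = 10(106.8182) + 6.25(149.86) − 5(31) − 161 = 1068.1818 + 936.625 − 155 − 161 = 1688.8068 kcal/day.
TEE = 1688.8068 × 1.725 = 2913.1918 kcal/day.
Carbohydrate energy = 60% × 2913.1918 = 1747.9151 kcal.
Carbohydrate = 1747.9151 ÷ 4 kcal/g = 436.9788 g.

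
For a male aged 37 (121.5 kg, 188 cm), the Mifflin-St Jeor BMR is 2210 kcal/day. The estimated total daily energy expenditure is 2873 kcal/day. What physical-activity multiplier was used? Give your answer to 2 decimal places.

1.30

Activity factor = TEE ÷ BMR = 2873 ÷ 2210 = 1.3.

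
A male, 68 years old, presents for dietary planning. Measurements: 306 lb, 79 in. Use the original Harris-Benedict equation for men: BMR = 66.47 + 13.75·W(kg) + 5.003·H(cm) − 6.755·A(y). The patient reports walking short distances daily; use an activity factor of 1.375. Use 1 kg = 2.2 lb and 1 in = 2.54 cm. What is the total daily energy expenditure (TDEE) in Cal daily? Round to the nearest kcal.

Convert to metric: weight = 306 ÷ 2.2 = 139.0909 kg; height = 79 × 2.54 = 200.66 cm.
Harris-Benedict: BMR = 66.47 + 13.75(139.0909) + 5.003(200.66) − 6.755(68) = 2523.532 kcal/day.
TEE = BMR × activity factor = 2523.532 × 1.375 = 3469.8565 kcal/day.

3470 Cal daily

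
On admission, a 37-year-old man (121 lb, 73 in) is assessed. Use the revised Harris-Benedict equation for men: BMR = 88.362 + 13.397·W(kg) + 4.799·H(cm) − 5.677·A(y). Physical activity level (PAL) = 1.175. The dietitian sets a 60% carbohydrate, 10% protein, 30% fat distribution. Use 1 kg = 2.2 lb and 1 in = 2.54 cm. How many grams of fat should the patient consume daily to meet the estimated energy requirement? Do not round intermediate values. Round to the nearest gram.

Convert to metric: weight = 121 ÷ 2.2 = 55 kg; height = 73 × 2.54 = 185.42 cm.
Harris-Benedict: BMR = 88.362 + 13.397(55) + 4.799(185.42) − 5.677(37) = 1504.9786 kcal/day.
TEE = 1504.9786 × 1.175 = 1768.3498 kcal/day.
Fat energy = 30% × 1768.3498 = 530.5049 kcal.
Fat = 530.5049 ÷ 9 kcal/g = 58.945 g.

59 g/day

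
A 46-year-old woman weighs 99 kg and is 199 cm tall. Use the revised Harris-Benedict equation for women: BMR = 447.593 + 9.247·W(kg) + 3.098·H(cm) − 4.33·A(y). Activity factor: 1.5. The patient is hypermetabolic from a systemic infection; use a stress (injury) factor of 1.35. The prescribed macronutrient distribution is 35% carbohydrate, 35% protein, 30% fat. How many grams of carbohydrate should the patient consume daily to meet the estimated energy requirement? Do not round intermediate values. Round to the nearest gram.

315 g/day

Harris-Benedict: BMR = 447.593 + 9.247(99) + 3.098(199) − 4.33(46) = 1780.368 kcal/day.
TEE = 1780.368 × 1.5 = 2670.552 kcal/day.
With stress factor 1.35: 2670.552 × 1.35 = 3605.2452 kcal/day.
Carbohydrate energy = 35% × 3605.2452 = 1261.8358 kcal.
Carbohydrate = 1261.8358 ÷ 4 kcal/g = 315.459 g.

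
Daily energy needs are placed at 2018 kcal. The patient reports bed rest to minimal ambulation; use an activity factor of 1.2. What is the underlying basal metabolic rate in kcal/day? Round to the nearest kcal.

BMR = TEE ÷ activity factor = 2018 ÷ 1.2 = 1681.6667 kcal/day.

1682 kcal/day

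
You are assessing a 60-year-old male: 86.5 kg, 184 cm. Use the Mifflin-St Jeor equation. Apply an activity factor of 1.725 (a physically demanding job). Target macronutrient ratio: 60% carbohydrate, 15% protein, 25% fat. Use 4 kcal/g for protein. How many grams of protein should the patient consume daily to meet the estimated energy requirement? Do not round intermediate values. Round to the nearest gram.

Mifflin-St Jeor (male): BMR = 10(86.5) + 6.25(184) − 5(60) + 5 = 865 + 1150 − 300 + 5 = 1720 kcal/day.
TEE = 1720 × 1.725 = 2967 kcal/day.
Protein energy = 15% × 2967 = 445.05 kcal.
Protein = 445.05 ÷ 4 kcal/g = 111.2625 g.

111 g/day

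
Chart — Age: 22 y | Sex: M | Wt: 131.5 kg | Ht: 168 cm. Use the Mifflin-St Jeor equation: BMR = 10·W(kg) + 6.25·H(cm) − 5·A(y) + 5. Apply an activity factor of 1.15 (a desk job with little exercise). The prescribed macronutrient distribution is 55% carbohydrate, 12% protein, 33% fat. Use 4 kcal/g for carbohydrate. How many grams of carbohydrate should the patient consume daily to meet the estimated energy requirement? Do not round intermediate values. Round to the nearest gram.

357 g/day

Mifflin-St Jeor (male): BMR = 10(131.5) + 6.25(168) − 5(22) + 5 = 1315 + 1050 − 110 + 5 = 2260 kcal/day.
TEE = 2260 × 1.15 = 2599 kcal/day.
Carbohydrate energy = 55% × 2599 = 1429.45 kcal.
Carbohydrate = 1429.45 ÷ 4 kcal/g = 357.3625 g.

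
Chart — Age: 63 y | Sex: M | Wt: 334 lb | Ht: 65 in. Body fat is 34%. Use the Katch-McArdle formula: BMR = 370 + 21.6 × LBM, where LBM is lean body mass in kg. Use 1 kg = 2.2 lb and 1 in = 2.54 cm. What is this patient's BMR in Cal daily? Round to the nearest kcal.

Convert to metric: weight = 334 ÷ 2.2 = 151.8182 kg; height = 65 × 2.54 = 165.1 cm.
LBM = 151.8182 × (1 − 0.34) = 100.2 kg. Katch-McArdle: BMR = 370 + 21.6 × 100.2 = 2534.32 kcal/day.

2534 Cal daily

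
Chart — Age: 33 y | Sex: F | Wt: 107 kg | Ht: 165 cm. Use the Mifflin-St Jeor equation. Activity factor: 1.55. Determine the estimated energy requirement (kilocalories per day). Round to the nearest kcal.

2752 kilocalories per day

Mifflin-St Jeor (female): BMR = 10(107) + 6.25(165) − 5(33) − 161 = 1070 + 1031.25 − 165 − 161 = 1775.25 kcal/day.
TEE = BMR × activity factor = 1775.25 × 1.55 = 2751.6375 kcal/day.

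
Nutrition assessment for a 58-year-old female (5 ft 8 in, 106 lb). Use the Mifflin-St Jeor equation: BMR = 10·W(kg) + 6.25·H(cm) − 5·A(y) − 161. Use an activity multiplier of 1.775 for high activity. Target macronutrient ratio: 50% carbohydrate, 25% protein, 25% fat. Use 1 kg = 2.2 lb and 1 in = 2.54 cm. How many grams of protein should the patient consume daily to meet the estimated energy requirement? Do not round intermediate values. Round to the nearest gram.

Convert to metric: weight = 106 ÷ 2.2 = 48.1818 kg; height = (5×12 + 8) × 2.54 = 68 × 2.54 = 172.72 cm.
Mifflin-St Jeor (female): BMR = 10(48.1818) + 6.25(172.72) − 5(58) − 161 = 481.8182 + 1079.5 − 290 − 161 = 1110.3182 kcal/day.
TEE = 1110.3182 × 1.775 = 1970.8148 kcal/day.
Protein energy = 25% × 1970.8148 = 492.7037 kcal.
Protein = 492.7037 ÷ 4 kcal/g = 123.1759 g.

123 g/day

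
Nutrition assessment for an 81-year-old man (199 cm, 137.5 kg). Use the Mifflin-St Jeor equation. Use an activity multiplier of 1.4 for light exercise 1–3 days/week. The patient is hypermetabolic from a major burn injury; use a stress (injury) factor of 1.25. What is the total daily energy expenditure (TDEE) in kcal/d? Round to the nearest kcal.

Mifflin-St Jeor (male): BMR = 10(137.5) + 6.25(199) − 5(81) + 5 = 1375 + 1243.75 − 405 + 5 = 2218.75 kcal/day.
TEE = BMR × activity factor = 2218.75 × 1.4 = 3106.25 kcal/day.
Apply stress factor: 3106.25 × 1.25 = 3882.8125 kcal/day.

3883 kcal/d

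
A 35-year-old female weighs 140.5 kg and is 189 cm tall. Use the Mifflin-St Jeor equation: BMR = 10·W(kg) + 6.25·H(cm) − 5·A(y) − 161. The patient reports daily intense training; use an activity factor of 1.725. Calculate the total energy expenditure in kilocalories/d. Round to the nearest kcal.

Mifflin-St Jeor (female): BMR = 10(140.5) + 6.25(189) − 5(35) − 161 = 1405 + 1181.25 − 175 − 161 = 2250.25 kcal/day.
TEE = BMR × activity factor = 2250.25 × 1.725 = 3881.6813 kcal/day.

3882 kilocalories/d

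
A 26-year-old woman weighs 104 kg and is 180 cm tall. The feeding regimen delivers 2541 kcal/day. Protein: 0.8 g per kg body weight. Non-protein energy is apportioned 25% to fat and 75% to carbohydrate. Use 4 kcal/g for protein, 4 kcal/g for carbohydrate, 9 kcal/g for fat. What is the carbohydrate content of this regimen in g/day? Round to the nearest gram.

414 g/day

Protein = 0.8 × 104 = 83.2 g → 83.2 × 4 = 332.8 kcal.
Non-protein calories = 2541 − 332.8 = 2208.2 kcal.
Fat: 25% × 2208.2 = 552.05 kcal; carbohydrate: 1656.15 kcal.
Carbohydrate: 1656.15 kcal ÷ 4 kcal/g = 414.0375 g.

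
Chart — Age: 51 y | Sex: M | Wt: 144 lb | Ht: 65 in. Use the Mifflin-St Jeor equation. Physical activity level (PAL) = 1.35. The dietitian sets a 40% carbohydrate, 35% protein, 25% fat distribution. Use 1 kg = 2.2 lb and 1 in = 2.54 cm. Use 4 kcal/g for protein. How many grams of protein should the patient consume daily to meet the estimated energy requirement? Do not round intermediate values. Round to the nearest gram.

Convert to metric: weight = 144 ÷ 2.2 = 65.4545 kg; height = 65 × 2.54 = 165.1 cm.
Mifflin-St Jeor (male): BMR = 10(65.4545) + 6.25(165.1) − 5(51) + 5 = 654.5455 + 1031.875 − 255 + 5 = 1436.4205 kcal/day.
TEE = 1436.4205 × 1.35 = 1939.1676 kcal/day.
Protein energy = 35% × 1939.1676 = 678.7087 kcal.
Protein = 678.7087 ÷ 4 kcal/g = 169.6772 g.

170 g/day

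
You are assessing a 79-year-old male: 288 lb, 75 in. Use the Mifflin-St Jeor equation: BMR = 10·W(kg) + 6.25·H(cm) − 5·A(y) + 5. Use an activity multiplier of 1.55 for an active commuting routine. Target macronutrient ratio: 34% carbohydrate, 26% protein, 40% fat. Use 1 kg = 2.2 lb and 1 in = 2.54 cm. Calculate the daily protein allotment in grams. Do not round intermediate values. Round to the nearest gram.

213 g/day

Convert to metric: weight = 288 ÷ 2.2 = 130.9091 kg; height = 75 × 2.54 = 190.5 cm.
Mifflin-St Jeor (male): BMR = 10(130.9091) + 6.25(190.5) − 5(79) + 5 = 1309.0909 + 1190.625 − 395 + 5 = 2109.7159 kcal/day.
TEE = 2109.7159 × 1.55 = 3270.0597 kcal/day.
Protein energy = 26% × 3270.0597 = 850.2155 kcal.
Protein = 850.2155 ÷ 4 kcal/g = 212.5539 g.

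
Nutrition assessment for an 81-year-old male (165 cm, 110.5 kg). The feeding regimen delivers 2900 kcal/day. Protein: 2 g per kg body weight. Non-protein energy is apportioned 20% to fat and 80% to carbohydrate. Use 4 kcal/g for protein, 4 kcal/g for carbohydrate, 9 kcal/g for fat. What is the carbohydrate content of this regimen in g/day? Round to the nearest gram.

403 g/day

Protein = 2 × 110.5 = 221 g → 221 × 4 = 884 kcal.
Non-protein calories = 2900 − 884 = 2016 kcal.
Fat: 20% × 2016 = 403.2 kcal; carbohydrate: 1612.8 kcal.
Carbohydrate: 1612.8 kcal ÷ 4 kcal/g = 403.2 g.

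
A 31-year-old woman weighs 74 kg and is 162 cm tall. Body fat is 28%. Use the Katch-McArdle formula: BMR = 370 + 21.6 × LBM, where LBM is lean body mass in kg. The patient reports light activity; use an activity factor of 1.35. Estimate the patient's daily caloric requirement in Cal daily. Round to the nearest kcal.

LBM = 74 × (1 − 0.28) = 53.28 kg. Katch-McArdle: BMR = 370 + 21.6 × 53.28 = 1520.848 kcal/day.
TEE = BMR × activity factor = 1520.848 × 1.35 = 2053.1448 kcal/day.

2053 Cal daily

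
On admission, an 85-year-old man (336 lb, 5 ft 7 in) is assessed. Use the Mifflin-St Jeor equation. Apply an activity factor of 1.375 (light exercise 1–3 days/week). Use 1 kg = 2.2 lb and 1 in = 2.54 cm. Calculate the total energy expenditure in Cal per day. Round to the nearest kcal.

Convert to metric: weight = 336 ÷ 2.2 = 152.7273 kg; height = (5×12 + 7) × 2.54 = 67 × 2.54 = 170.18 cm.
Mifflin-St Jeor (male): BMR = 10(152.7273) + 6.25(170.18) − 5(85) + 5 = 1527.2727 + 1063.625 − 425 + 5 = 2170.8977 kcal/day.
TEE = BMR × activity factor = 2170.8977 × 1.375 = 2984.9844 kcal/day.

2985 Cal per day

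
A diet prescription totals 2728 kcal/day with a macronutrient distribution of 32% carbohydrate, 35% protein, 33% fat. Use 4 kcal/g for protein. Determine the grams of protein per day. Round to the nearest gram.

Protein energy = 35% × 2728 = 954.8 kcal.
At 4 kcal/g: 954.8 ÷ 4 = 238.7 g.

239 g/day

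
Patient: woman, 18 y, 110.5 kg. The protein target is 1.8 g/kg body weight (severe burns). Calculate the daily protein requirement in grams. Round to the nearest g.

Protein = 1.8 g/kg × 110.5 kg = 198.9 g/day.

199 g/day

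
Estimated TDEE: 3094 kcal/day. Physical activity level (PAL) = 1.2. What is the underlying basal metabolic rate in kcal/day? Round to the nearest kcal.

BMR = TEE ÷ activity factor = 3094 ÷ 1.2 = 2578.3333 kcal/day.

2578 kcal/day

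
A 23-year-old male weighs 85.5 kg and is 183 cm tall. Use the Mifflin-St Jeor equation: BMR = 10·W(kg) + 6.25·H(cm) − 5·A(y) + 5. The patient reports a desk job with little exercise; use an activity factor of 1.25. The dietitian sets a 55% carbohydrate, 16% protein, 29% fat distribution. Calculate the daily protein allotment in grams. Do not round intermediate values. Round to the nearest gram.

94 g/day

Mifflin-St Jeor (male): BMR = 10(85.5) + 6.25(183) − 5(23) + 5 = 855 + 1143.75 − 115 + 5 = 1888.75 kcal/day.
TEE = 1888.75 × 1.25 = 2360.9375 kcal/day.
Protein energy = 16% × 2360.9375 = 377.75 kcal.
Protein = 377.75 ÷ 4 kcal/g = 94.4375 g.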